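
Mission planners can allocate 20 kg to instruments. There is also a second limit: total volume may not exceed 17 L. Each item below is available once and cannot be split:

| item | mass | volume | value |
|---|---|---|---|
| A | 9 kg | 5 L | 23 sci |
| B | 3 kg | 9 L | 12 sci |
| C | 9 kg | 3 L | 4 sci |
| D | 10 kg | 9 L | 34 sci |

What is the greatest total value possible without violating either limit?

57 sci

Feasible sets respecting both limits:
- A+D: mass 19, volume 14, value 57
- C+D: mass 19, volume 12, value 38
- A+B: mass 12, volume 14, value 35
Best: 57 sci.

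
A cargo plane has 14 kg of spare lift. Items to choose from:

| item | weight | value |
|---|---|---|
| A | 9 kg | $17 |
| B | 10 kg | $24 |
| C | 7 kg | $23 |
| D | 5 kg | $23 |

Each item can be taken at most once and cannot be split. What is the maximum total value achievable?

$46

Check high-value combinations within 14 kg:
- C+D: weight 7+5=12, value 23+23=46
- A+D: weight 9+5=14, value 17+23=40
- B: weight 10, value 24
Best: $46.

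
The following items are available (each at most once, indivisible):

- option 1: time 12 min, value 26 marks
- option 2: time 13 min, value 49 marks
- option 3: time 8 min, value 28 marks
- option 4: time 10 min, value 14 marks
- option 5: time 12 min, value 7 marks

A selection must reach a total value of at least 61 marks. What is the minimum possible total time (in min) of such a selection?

21

Subsets with value ≥ 61, sorted by total time:
- option 2+option 3: time 21, value 77
- option 2+option 4: time 23, value 63
Minimum time: 21 min.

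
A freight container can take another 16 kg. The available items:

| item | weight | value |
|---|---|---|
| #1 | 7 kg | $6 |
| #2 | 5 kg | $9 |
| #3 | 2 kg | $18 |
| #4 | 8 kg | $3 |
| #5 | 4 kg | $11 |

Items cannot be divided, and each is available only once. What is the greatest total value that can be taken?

Check high-value combinations within 16 kg:
- #2+#3+#5: weight 5+2+4=11, value 9+18+11=38
- #1+#3+#5: weight 7+2+4=13, value 6+18+11=35
- #1+#2+#3: weight 7+5+2=14, value 6+9+18=33
Best: $38.

$38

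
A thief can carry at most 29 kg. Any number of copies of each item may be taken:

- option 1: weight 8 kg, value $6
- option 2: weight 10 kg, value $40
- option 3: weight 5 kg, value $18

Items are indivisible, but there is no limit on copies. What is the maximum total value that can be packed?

$98

Best value-per-unit is option 2 at 40/10; filling with it alone gives 2×40 = 80.
Optimal mix: 2×option 2 + 1×option 3 → weight 25, value 98.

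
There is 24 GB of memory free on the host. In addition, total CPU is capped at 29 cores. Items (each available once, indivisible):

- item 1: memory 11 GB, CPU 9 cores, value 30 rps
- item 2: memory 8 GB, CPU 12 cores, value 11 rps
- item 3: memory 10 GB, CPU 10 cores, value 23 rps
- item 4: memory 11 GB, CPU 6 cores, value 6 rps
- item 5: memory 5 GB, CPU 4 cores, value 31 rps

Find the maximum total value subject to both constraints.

Feasible sets respecting both limits:
- item 1+item 2+item 5: memory 24, CPU 25, value 72
- item 2+item 3+item 5: memory 23, CPU 26, value 65
- item 1+item 5: memory 16, CPU 13, value 61
Best: 72 rps.

72 rps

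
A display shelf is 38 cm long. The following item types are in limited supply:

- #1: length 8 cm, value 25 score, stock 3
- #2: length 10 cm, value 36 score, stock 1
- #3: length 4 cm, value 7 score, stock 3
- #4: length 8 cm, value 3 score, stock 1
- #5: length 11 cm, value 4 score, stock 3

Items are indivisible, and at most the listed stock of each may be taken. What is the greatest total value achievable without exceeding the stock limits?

118 score

Top feasible selections:
- 3×#1 + 1×#2 + 1×#3: length 38, value 118
- 3×#1 + 1×#2: length 34, value 111
Best: 118 score.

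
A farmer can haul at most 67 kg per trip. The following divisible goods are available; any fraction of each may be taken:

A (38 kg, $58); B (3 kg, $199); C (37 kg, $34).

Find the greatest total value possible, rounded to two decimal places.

280.89

Take in order of value per unit:
- B (199/3 per unit): all 3 → value 199, running total 199.00
- A (58/38 per unit): all 38 → value 58, running total 257.00
- C (34/37 per unit): 26 of 37 → value 26×34/37 = 23.8919, running total 280.89
Total 280.89.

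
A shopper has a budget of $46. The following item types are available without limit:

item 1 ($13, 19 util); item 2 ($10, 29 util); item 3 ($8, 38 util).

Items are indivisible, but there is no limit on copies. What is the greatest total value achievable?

Best value-per-unit is item 3 at 38/8, and filling with it alone uses cost 5×8=40. No mix of the others beats 5×38 = 190.

190 util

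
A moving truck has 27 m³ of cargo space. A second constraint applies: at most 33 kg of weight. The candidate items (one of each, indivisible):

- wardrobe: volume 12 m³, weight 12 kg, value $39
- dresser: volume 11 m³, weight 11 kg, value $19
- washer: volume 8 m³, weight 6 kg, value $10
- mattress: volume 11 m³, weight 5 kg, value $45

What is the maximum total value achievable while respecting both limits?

$84

Feasible sets respecting both limits:
- wardrobe+mattress: volume 23, weight 17, value 84
- dresser+mattress: volume 22, weight 16, value 64
- wardrobe+dresser: volume 23, weight 23, value 58
Best: $84.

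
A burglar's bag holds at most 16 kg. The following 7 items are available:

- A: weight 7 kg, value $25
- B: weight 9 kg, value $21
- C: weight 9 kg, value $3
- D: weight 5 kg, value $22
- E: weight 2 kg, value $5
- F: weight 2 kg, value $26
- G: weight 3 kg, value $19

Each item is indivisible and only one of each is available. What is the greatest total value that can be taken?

$78

This is a 0/1 knapsack; check combinations near the capacity.
- A+D+E+F: weight 7+5+2+2=16, value 25+22+5+26=78
- A+E+F+G: weight 7+2+2+3=14, value 25+5+26+19=75
- A+D+F: weight 7+5+2=14, value 25+22+26=73
- D+E+F+G: weight 5+2+2+3=12, value 22+5+26+19=72
Best: $78.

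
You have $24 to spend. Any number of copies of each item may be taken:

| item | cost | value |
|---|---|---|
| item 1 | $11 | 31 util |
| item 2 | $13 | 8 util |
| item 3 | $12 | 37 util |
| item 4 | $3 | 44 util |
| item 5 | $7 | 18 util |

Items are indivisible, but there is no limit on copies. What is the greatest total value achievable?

Best value-per-unit is item 4 at 44/3, and filling with it alone uses cost 8×3=24. No mix of the others beats 8×44 = 352.

352 util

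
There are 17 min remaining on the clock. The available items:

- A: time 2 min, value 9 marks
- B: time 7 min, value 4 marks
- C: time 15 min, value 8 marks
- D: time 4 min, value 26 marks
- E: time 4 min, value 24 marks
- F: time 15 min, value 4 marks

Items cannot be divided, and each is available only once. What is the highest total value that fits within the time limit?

63 marks

Check high-value combinations within 17 min:
- A+B+D+E: time 2+7+4+4=17, value 9+4+26+24=63
- A+D+E: time 2+4+4=10, value 9+26+24=59
- B+D+E: time 7+4+4=15, value 4+26+24=54
- D+E: time 4+4=8, value 26+24=50
Best: 63 marks.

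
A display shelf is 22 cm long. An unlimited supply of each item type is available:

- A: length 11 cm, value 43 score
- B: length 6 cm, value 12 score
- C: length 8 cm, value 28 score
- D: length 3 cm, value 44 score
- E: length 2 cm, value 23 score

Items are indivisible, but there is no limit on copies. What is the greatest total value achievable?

310 score

Best value-per-unit is D at 44/3; filling with it alone gives 7×44 = 308.
Optimal mix: 6×D + 2×E → length 22, value 310.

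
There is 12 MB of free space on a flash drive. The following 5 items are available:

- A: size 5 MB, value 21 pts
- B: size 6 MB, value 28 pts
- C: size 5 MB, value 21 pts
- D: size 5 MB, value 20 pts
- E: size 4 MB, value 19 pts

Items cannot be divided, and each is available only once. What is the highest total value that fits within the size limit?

49 pts

Check high-value combinations within 12 MB:
- A+B: size 5+6=11, value 21+28=49
- B+C: size 6+5=11, value 28+21=49
- B+D: size 6+5=11, value 28+20=48
Best: 49 pts.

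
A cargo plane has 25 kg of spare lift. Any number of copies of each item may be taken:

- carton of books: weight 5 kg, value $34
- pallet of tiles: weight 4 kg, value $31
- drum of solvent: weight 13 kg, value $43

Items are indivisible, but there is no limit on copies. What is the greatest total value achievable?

Best value-per-unit is pallet of tiles at 31/4; filling with it alone gives 6×31 = 186.
Optimal mix: 1×carton of books + 5×pallet of tiles → weight 25, value 189.

$189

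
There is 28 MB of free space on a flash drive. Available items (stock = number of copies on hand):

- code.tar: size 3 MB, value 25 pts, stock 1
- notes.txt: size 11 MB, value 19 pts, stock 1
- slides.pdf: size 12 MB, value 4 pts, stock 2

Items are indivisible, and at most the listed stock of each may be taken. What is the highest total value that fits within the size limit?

Best selections within size 28 and stock limits:
- 1×code.tar + 1×notes.txt + 1×slides.pdf: size 26, value 48
- 1×code.tar + 1×notes.txt: size 14, value 44
- 1×code.tar + 2×slides.pdf: size 27, value 33
Best: 48 pts.

48 pts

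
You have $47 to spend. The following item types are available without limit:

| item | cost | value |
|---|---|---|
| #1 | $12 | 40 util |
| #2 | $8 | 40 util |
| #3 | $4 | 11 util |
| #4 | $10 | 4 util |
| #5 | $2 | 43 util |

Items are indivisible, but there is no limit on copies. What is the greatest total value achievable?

989 util

Best value-per-unit is #5 at 43/2, and filling with it alone uses cost 23×2=46. No mix of the others beats 23×43 = 989.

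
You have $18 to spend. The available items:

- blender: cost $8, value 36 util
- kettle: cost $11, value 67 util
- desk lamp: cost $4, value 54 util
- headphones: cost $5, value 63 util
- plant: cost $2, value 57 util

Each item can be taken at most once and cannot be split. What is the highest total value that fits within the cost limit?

This is a 0/1 knapsack; check combinations near the capacity.
- kettle+headphones+plant: cost 11+5+2=18, value 67+63+57=187
- kettle+desk lamp+plant: cost 11+4+2=17, value 67+54+57=178
- desk lamp+headphones+plant: cost 4+5+2=11, value 54+63+57=174
Best: 187 util.

187 util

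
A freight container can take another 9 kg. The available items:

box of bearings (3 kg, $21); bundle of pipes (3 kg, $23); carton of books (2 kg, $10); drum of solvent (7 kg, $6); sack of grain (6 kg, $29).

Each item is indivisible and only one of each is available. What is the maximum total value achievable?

$54

Check high-value combinations within 9 kg:
- box of bearings+bundle of pipes+carton of books: weight 3+3+2=8, value 21+23+10=54
- bundle of pipes+sack of grain: weight 3+6=9, value 23+29=52
- box of bearings+sack of grain: weight 3+6=9, value 21+29=50
- box of bearings+bundle of pipes: weight 3+3=6, value 21+23=44
Best: $54.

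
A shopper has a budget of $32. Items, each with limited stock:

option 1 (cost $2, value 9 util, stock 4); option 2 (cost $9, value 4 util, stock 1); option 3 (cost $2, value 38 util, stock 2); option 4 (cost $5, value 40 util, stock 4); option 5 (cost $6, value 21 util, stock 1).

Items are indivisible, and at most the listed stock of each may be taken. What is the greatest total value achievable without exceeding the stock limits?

Best selections within cost 32 and stock limits:
- 4×option 1 + 2×option 3 + 4×option 4: cost 32, value 272
- 1×option 1 + 2×option 3 + 4×option 4 + 1×option 5: cost 32, value 266
Best: 272 util.

272 util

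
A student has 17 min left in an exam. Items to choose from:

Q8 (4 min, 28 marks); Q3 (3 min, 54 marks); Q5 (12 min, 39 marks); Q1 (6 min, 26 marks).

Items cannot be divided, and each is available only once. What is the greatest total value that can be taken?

Check high-value combinations within 17 min:
- Q8+Q3+Q1: time 4+3+6=13, value 28+54+26=108
- Q3+Q5: time 3+12=15, value 54+39=93
- Q8+Q3: time 4+3=7, value 28+54=82
- Q3+Q1: time 3+6=9, value 54+26=80
Best: 108 marks.

108 marks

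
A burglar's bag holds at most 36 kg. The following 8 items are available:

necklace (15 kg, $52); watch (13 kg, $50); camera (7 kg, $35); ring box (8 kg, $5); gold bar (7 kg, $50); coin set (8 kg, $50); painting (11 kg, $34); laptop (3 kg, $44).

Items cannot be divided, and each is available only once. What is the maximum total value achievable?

Check high-value combinations within 36 kg:
- camera+gold bar+coin set+painting+laptop: weight 7+7+8+11+3=36, value 35+50+50+34+44=213
- necklace+gold bar+coin set+laptop: weight 15+7+8+3=33, value 52+50+50+44=196
- watch+gold bar+coin set+laptop: weight 13+7+8+3=31, value 50+50+50+44=194
- watch+camera+gold bar+coin set: weight 13+7+7+8=35, value 50+35+50+50=185
Best: $213.

$213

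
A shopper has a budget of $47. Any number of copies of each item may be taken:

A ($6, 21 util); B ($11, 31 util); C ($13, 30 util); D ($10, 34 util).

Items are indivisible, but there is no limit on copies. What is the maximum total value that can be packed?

160 util

Best value-per-unit is A at 21/6; filling with it alone gives 7×21 = 147.
Optimal mix: 6×A + 1×D → cost 46, value 160.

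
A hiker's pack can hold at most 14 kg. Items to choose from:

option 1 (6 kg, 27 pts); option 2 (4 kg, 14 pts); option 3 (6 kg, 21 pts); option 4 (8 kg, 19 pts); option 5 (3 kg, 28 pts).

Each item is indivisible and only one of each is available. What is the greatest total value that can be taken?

Check high-value combinations within 14 kg:
- option 1+option 2+option 5: weight 6+4+3=13, value 27+14+28=69
- option 2+option 3+option 5: weight 4+6+3=13, value 14+21+28=63
- option 1+option 5: weight 6+3=9, value 27+28=55
- option 3+option 5: weight 6+3=9, value 21+28=49
- option 1+option 3: weight 6+6=12, value 27+21=48
Best: 69 pts.

69 pts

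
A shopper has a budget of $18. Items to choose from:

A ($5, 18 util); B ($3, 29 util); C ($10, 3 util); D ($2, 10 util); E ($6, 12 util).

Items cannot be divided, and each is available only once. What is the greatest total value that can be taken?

69 util

Check high-value combinations within $18:
- A+B+D+E: cost 5+3+2+6=16, value 18+29+10+12=69
- A+B+E: cost 5+3+6=14, value 18+29+12=59
- A+B+D: cost 5+3+2=10, value 18+29+10=57
Best: 69 util.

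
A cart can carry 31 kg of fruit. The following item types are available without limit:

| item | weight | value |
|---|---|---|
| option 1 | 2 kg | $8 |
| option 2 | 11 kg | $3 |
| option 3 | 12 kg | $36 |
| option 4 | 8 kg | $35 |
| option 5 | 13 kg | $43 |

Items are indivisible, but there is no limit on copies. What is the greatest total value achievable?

$129

Best value-per-unit is option 4 at 35/8; filling with it alone gives 3×35 = 105.
Optimal mix: 3×option 1 + 3×option 4 → weight 30, value 129.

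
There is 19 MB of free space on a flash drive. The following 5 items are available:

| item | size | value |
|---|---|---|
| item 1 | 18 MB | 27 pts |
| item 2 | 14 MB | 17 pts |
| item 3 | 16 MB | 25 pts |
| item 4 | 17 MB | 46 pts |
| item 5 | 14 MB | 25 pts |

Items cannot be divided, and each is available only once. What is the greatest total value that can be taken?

Check high-value combinations within 19 MB:
- item 4: size 17, value 46
- item 1: size 18, value 27
- item 5: size 14, value 25
- item 3: size 16, value 25
Best: 46 pts.

46 pts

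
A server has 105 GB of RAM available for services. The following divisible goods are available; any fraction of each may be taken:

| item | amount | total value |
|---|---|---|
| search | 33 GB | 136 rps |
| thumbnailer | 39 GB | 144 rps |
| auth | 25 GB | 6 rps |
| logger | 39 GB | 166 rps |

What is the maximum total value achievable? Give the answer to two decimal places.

Take in order of value per unit:
- logger (166/39 per unit): all 39 → value 166, running total 166.00
- search (136/33 per unit): all 33 → value 136, running total 302.00
- thumbnailer (144/39 per unit): 33 of 39 → value 33×144/39 = 121.8462, running total 423.85
Total 423.85.

423.85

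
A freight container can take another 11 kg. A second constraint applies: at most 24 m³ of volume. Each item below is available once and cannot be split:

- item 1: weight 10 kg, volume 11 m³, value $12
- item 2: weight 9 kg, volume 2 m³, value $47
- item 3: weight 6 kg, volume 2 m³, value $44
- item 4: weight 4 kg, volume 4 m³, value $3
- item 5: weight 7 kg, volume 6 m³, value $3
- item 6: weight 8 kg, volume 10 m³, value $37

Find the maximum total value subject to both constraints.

Feasible sets respecting both limits:
- item 2: weight 9, volume 2, value 47
- item 3+item 4: weight 10, volume 6, value 47
- item 3: weight 6, volume 2, value 44
- item 6: weight 8, volume 10, value 37
Best: $47.

$47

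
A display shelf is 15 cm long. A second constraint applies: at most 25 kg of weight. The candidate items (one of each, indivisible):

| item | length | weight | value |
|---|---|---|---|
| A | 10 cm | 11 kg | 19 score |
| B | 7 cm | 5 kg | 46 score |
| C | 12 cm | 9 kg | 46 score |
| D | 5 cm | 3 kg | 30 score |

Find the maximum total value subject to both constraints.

Feasible sets respecting both limits:
- B+D: length 12, weight 8, value 76
- A+D: length 15, weight 14, value 49
- B: length 7, weight 5, value 46
- C: length 12, weight 9, value 46
Best: 76 score.

76 score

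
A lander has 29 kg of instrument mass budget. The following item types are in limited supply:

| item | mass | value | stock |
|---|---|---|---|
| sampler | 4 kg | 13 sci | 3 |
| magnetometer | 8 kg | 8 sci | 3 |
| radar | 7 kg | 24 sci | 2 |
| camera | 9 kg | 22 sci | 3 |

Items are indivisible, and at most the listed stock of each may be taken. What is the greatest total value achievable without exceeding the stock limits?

Best selections within mass 29 and stock limits:
- 3×sampler + 2×radar: mass 26, value 87
- 3×sampler + 1×radar + 1×camera: mass 28, value 85
- 1×sampler + 2×radar + 1×camera: mass 27, value 83
- 1×sampler + 1×radar + 2×camera: mass 29, value 81
Best: 87 sci.

87 sci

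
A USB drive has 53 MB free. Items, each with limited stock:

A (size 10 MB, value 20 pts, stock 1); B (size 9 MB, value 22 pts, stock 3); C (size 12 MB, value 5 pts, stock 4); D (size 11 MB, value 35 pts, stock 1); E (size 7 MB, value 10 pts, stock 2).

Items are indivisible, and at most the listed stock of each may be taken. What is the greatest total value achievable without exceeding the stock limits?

Top feasible selections:
- 1×A + 3×B + 1×D: size 48, value 121
- 3×B + 1×D + 2×E: size 52, value 121
Best: 121 pts.

121 pts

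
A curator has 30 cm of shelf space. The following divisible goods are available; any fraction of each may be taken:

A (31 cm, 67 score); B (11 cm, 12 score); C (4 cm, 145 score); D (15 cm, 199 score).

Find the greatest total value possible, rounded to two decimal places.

367.77

Take in order of value per unit:
- C (145/4 per unit): all 4 → value 145, running total 145.00
- D (199/15 per unit): all 15 → value 199, running total 344.00
- A (67/31 per unit): 11 of 31 → value 11×67/31 = 23.7742, running total 367.77
Total 367.77.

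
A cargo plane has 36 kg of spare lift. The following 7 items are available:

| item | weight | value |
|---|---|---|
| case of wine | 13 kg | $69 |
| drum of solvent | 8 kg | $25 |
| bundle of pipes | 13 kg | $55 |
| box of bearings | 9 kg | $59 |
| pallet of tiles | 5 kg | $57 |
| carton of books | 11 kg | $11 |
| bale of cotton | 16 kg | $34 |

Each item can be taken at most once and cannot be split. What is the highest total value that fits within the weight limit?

Check high-value combinations within 36 kg:
- case of wine+drum of solvent+box of bearings+pallet of tiles: weight 13+8+9+5=35, value 69+25+59+57=210
- drum of solvent+bundle of pipes+box of bearings+pallet of tiles: weight 8+13+9+5=35, value 25+55+59+57=196
- case of wine+box of bearings+pallet of tiles: weight 13+9+5=27, value 69+59+57=185
- case of wine+bundle of pipes+box of bearings: weight 13+13+9=35, value 69+55+59=183
- case of wine+bundle of pipes+pallet of tiles: weight 13+13+5=31, value 69+55+57=181
Best: $210.

$210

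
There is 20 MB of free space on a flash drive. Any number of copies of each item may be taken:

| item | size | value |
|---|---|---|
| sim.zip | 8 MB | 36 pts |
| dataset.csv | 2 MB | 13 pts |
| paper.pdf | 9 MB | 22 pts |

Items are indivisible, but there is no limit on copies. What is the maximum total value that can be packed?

130 pts

Best value-per-unit is dataset.csv at 13/2, and filling with it alone uses size 10×2=20. No mix of the others beats 10×13 = 130.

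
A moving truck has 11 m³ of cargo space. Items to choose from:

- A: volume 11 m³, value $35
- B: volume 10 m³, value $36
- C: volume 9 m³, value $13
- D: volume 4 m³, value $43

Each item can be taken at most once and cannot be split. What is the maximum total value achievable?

$43

Check high-value combinations within 11 m³:
- D: volume 4, value 43
- B: volume 10, value 36
- A: volume 11, value 35
- C: volume 9, value 13
Best: $43.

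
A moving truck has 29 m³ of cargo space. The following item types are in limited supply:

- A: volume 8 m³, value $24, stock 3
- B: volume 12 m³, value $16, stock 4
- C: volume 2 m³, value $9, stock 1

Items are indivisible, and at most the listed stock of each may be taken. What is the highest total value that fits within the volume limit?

Best selections within volume 29 and stock limits:
- 3×A + 1×C: volume 26, value 81
- 3×A: volume 24, value 72
Best: $81.

$81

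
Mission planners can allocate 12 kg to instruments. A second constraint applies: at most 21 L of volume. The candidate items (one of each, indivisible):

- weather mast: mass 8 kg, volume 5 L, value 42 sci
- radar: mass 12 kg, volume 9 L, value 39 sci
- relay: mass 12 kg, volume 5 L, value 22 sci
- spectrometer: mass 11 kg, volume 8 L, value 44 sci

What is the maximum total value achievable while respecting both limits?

44 sci

Feasible sets respecting both limits:
- spectrometer: mass 11, volume 8, value 44
- weather mast: mass 8, volume 5, value 42
- radar: mass 12, volume 9, value 39
Best: 44 sci.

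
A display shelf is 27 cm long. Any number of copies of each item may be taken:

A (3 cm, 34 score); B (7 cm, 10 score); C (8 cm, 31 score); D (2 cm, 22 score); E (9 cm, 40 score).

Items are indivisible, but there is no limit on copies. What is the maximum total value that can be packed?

306 score

Best value-per-unit is A at 34/3, and filling with it alone uses length 9×3=27. No mix of the others beats 9×34 = 306.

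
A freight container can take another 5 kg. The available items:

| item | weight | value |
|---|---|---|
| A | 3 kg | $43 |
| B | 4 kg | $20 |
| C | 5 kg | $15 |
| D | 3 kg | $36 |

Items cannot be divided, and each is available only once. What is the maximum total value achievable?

$43

Check high-value combinations within 5 kg:
- A: weight 3, value 43
- D: weight 3, value 36
- B: weight 4, value 20
- C: weight 5, value 15
Best: $43.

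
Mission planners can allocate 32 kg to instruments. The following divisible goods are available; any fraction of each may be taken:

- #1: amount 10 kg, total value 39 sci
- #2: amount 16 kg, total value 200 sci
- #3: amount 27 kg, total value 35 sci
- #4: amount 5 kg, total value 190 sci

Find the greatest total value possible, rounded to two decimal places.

Take in order of value per unit:
- #4 (190/5 per unit): all 5 → value 190, running total 190.00
- #2 (200/16 per unit): all 16 → value 200, running total 390.00
- #1 (39/10 per unit): all 10 → value 39, running total 429.00
- #3 (35/27 per unit): 1 of 27 → value 1×35/27 = 1.2963, running total 430.30
Total 430.30.

430.30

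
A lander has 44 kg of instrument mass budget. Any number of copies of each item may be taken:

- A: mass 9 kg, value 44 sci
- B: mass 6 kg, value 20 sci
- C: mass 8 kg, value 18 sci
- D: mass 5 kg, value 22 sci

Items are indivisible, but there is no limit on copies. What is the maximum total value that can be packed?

Best value-per-unit is A at 44/9; filling with it alone gives 4×44 = 176.
Optimal mix: 4×A + 1×D → mass 41, value 198.

198 sci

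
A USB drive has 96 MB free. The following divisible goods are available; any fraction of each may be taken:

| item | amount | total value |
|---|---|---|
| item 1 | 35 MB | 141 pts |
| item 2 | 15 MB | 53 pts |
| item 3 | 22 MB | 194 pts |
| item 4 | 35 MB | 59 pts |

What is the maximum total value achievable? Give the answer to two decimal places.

Take in order of value per unit:
- item 3 (194/22 per unit): all 22 → value 194, running total 194.00
- item 1 (141/35 per unit): all 35 → value 141, running total 335.00
- item 2 (53/15 per unit): all 15 → value 53, running total 388.00
- item 4 (59/35 per unit): 24 of 35 → value 24×59/35 = 40.4571, running total 428.46
Total 428.46.

428.46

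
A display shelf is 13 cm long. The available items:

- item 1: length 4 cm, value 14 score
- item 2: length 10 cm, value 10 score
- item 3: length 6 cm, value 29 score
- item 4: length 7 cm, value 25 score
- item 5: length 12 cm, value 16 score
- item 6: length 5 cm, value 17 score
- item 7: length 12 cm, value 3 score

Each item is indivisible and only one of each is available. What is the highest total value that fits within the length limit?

54 score

Check high-value combinations within 13 cm:
- item 3+item 4: length 6+7=13, value 29+25=54
- item 3+item 6: length 6+5=11, value 29+17=46
- item 1+item 3: length 4+6=10, value 14+29=43
Best: 54 score.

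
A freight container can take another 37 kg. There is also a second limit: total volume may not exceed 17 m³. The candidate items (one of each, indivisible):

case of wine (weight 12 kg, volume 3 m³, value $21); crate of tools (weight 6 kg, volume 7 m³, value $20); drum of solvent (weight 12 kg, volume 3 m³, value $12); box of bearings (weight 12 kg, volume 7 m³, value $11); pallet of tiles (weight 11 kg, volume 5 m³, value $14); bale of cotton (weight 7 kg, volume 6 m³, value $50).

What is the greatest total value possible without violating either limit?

$91

Feasible sets respecting both limits:
- case of wine+crate of tools+bale of cotton: weight 25, volume 16, value 91
- case of wine+pallet of tiles+bale of cotton: weight 30, volume 14, value 85
- case of wine+drum of solvent+bale of cotton: weight 31, volume 12, value 83
Best: $91.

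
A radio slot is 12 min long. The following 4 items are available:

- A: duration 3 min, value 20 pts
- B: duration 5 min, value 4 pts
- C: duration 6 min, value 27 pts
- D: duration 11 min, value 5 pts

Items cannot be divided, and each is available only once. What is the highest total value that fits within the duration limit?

47 pts

Check high-value combinations within 12 min:
- A+C: duration 3+6=9, value 20+27=47
- B+C: duration 5+6=11, value 4+27=31
- C: duration 6, value 27
- A+B: duration 3+5=8, value 20+4=24
- A: duration 3, value 20
Best: 47 pts.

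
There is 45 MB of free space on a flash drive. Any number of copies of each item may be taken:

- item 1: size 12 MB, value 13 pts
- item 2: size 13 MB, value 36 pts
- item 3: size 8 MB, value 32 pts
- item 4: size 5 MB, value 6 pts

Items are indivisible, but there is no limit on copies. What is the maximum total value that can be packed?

Best value-per-unit is item 3 at 32/8; filling with it alone gives 5×32 = 160.
Optimal mix: 5×item 3 + 1×item 4 → size 45, value 166.

166 pts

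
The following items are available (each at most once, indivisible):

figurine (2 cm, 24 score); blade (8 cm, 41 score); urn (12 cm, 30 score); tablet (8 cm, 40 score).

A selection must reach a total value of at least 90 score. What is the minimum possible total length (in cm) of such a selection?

Subsets with value ≥ 90, sorted by total length:
- figurine+blade+tablet: length 18, value 105
- figurine+blade+urn: length 22, value 95
Minimum length: 18 cm.

18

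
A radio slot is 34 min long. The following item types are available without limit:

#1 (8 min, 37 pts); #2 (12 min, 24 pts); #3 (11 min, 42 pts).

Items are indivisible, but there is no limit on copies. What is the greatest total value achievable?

Best value-per-unit is #1 at 37/8, and filling with it alone uses duration 4×8=32. No mix of the others beats 4×37 = 148.

148 pts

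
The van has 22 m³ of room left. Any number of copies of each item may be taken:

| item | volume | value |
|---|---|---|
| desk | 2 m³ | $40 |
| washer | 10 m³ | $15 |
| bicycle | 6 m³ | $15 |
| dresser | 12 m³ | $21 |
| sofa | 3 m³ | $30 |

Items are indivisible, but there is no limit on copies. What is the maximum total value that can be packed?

$440

Best value-per-unit is desk at 40/2, and filling with it alone uses volume 11×2=22. No mix of the others beats 11×40 = 440.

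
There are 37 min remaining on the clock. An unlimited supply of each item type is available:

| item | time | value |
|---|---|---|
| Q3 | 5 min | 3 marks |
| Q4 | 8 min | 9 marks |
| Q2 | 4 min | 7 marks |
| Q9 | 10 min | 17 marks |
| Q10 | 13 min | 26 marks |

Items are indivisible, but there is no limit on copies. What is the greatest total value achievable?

69 marks

Best value-per-unit is Q10 at 26/13; filling with it alone gives 2×26 = 52.
Optimal mix: 1×Q9 + 2×Q10 → time 36, value 69.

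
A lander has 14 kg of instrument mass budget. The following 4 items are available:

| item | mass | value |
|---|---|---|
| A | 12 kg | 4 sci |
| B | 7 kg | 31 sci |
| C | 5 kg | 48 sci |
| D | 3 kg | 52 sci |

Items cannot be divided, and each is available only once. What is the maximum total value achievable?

100 sci

Check high-value combinations within 14 kg:
- C+D: mass 5+3=8, value 48+52=100
- B+D: mass 7+3=10, value 31+52=83
- B+C: mass 7+5=12, value 31+48=79
Best: 100 sci.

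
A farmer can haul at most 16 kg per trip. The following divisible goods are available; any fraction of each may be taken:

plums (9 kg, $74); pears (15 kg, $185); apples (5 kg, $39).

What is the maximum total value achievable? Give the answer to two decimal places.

Take in order of value per unit:
- pears (185/15 per unit): all 15 → value 185, running total 185.00
- plums (74/9 per unit): 1 of 9 → value 1×74/9 = 8.2222, running total 193.22
Total 193.22.

193.22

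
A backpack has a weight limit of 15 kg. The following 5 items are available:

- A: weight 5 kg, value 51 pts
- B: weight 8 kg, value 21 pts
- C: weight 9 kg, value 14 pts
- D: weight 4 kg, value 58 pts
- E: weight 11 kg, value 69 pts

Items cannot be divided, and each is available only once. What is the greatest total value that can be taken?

Check high-value combinations within 15 kg:
- D+E: weight 4+11=15, value 58+69=127
- A+D: weight 5+4=9, value 51+58=109
- B+D: weight 8+4=12, value 21+58=79
- A+B: weight 5+8=13, value 51+21=72
Best: 127 pts.

127 pts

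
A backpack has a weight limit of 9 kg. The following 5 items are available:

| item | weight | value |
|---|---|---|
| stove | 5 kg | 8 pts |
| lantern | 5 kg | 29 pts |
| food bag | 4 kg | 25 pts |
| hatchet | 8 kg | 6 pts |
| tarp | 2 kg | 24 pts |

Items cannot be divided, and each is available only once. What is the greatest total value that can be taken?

54 pts

This is a 0/1 knapsack; check combinations near the capacity.
- lantern+food bag: weight 5+4=9, value 29+25=54
- lantern+tarp: weight 5+2=7, value 29+24=53
- food bag+tarp: weight 4+2=6, value 25+24=49
- stove+food bag: weight 5+4=9, value 8+25=33
- stove+tarp: weight 5+2=7, value 8+24=32
Best: 54 pts.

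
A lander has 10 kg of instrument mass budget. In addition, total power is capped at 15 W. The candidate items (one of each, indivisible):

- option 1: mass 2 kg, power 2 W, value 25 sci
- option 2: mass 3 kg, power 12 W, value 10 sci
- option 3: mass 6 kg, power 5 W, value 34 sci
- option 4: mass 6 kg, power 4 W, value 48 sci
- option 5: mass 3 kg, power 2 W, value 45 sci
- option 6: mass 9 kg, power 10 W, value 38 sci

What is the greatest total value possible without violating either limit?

93 sci

Feasible sets respecting both limits:
- option 4+option 5: mass 9, power 6, value 93
- option 3+option 5: mass 9, power 7, value 79
- option 1+option 4: mass 8, power 6, value 73
- option 1+option 5: mass 5, power 4, value 70
Best: 93 sci.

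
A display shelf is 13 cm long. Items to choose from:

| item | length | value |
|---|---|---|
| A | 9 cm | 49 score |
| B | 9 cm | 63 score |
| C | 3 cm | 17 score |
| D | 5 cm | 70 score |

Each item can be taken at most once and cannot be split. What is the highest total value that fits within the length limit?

Check high-value combinations within 13 cm:
- C+D: length 3+5=8, value 17+70=87
- B+C: length 9+3=12, value 63+17=80
- D: length 5, value 70
Best: 87 score.

87 score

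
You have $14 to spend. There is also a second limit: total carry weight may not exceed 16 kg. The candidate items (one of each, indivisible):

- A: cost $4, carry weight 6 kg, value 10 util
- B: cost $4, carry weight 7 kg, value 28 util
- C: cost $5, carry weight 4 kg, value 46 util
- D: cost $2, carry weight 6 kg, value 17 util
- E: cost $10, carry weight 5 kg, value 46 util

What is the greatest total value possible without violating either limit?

74 util

Feasible sets respecting both limits:
- B+C: cost 9, carry weight 11, value 74
- B+E: cost 14, carry weight 12, value 74
- A+C+D: cost 11, carry weight 16, value 73
- C+D: cost 7, carry weight 10, value 63
Best: 74 util.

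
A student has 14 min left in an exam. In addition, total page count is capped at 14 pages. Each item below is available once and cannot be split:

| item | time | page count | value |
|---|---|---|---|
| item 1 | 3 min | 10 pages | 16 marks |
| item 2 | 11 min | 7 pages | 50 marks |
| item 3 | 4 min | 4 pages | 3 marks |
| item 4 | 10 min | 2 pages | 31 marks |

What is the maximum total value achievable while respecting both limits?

Feasible sets respecting both limits:
- item 2: time 11, page count 7, value 50
- item 1+item 4: time 13, page count 12, value 47
- item 3+item 4: time 14, page count 6, value 34
- item 4: time 10, page count 2, value 31
Best: 50 marks.

50 marks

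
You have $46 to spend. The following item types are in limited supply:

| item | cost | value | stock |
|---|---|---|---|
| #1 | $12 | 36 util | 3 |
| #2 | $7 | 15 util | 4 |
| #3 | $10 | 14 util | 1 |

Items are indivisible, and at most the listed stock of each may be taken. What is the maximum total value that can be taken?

123 util

Best selections within cost 46 and stock limits:
- 3×#1 + 1×#2: cost 43, value 123
- 3×#1 + 1×#3: cost 46, value 122
Best: 123 util.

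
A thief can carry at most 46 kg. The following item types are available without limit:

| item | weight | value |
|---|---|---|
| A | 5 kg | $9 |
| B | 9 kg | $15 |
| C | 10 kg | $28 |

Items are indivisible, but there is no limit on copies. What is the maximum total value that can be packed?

Best value-per-unit is C at 28/10; filling with it alone gives 4×28 = 112.
Optimal mix: 1×A + 4×C → weight 45, value 121.

$121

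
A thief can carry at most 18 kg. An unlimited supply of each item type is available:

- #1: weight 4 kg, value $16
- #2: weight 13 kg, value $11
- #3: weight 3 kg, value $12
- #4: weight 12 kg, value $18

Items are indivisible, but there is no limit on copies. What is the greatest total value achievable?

Best value-per-unit is #1 at 16/4; filling with it alone gives 4×16 = 64.
Optimal mix: 3×#1 + 2×#3 → weight 18, value 72.

$72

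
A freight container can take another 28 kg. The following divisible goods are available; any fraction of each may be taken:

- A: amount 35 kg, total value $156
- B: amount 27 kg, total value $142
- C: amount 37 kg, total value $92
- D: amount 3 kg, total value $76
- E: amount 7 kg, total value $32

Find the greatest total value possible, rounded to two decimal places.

Take in order of value per unit:
- D (76/3 per unit): all 3 → value 76, running total 76.00
- B (142/27 per unit): 25 of 27 → value 25×142/27 = 131.4815, running total 207.48
Total 207.48.

207.48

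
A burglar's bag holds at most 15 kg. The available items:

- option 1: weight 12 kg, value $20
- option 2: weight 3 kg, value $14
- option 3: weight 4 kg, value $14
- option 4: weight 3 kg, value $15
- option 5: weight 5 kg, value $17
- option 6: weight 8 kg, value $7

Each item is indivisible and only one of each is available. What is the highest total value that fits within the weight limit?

$60

Check high-value combinations within 15 kg:
- option 2+option 3+option 4+option 5: weight 3+4+3+5=15, value 14+14+15+17=60
- option 2+option 4+option 5: weight 3+3+5=11, value 14+15+17=46
- option 3+option 4+option 5: weight 4+3+5=12, value 14+15+17=46
Best: $60.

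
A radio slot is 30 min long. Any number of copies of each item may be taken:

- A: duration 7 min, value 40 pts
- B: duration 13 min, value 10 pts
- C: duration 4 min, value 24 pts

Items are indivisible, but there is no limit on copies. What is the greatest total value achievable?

176 pts

Best value-per-unit is C at 24/4; filling with it alone gives 7×24 = 168.
Optimal mix: 2×A + 4×C → duration 30, value 176.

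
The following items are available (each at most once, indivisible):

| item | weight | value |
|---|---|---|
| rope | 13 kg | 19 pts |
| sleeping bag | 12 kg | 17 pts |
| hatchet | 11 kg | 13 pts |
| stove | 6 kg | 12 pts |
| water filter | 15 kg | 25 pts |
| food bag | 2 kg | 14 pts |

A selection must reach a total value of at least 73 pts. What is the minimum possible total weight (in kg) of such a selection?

Subsets with value ≥ 73, sorted by total weight:
- rope+sleeping bag+water filter+food bag: weight 42, value 75
- rope+sleeping bag+hatchet+stove+food bag: weight 44, value 75
- sleeping bag+hatchet+stove+water filter+food bag: weight 46, value 81
Minimum weight: 42 kg.

42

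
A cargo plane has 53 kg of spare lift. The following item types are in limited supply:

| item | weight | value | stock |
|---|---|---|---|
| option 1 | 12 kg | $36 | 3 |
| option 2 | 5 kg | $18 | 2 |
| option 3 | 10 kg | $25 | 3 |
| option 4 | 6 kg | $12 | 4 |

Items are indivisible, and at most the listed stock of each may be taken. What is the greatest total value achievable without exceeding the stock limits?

$156

Best selections within weight 53 and stock limits:
- 3×option 1 + 2×option 2 + 1×option 4: weight 52, value 156
- 3×option 1 + 1×option 2 + 1×option 3: weight 51, value 151
- 3×option 1 + 1×option 2 + 2×option 4: weight 53, value 150
Best: $156.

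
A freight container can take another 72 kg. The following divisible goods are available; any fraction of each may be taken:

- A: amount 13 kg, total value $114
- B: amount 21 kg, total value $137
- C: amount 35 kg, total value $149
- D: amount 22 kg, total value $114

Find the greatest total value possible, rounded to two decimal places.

Take in order of value per unit:
- A (114/13 per unit): all 13 → value 114, running total 114.00
- B (137/21 per unit): all 21 → value 137, running total 251.00
- D (114/22 per unit): all 22 → value 114, running total 365.00
- C (149/35 per unit): 16 of 35 → value 16×149/35 = 68.1143, running total 433.11
Total 433.11.

433.11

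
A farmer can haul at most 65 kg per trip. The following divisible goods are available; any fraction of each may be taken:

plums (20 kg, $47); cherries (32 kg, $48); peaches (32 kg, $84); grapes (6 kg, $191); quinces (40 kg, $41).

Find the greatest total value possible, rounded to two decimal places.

Take in order of value per unit:
- grapes (191/6 per unit): all 6 → value 191, running total 191.00
- peaches (84/32 per unit): all 32 → value 84, running total 275.00
- plums (47/20 per unit): all 20 → value 47, running total 322.00
- cherries (48/32 per unit): 7 of 32 → value 7×48/32 = 10.5000, running total 332.50
Total 332.50.

332.50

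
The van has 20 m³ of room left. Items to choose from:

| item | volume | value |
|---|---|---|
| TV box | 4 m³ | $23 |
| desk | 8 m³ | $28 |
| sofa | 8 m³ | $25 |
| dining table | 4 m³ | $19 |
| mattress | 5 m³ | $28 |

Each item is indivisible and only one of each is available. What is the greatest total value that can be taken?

Check high-value combinations within 20 m³:
- TV box+desk+mattress: volume 4+8+5=17, value 23+28+28=79
- TV box+sofa+mattress: volume 4+8+5=17, value 23+25+28=76
- TV box+desk+sofa: volume 4+8+8=20, value 23+28+25=76
Best: $79.

$79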